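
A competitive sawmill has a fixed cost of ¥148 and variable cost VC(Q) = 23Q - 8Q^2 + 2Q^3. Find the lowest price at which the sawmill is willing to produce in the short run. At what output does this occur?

¥15 per unit, at Q = 2

The firm shuts down when price falls below the minimum of average variable cost. AVC = VC/Q = 23 - 8Q + 2Q^2.
At the minimum of AVC, MC = AVC. MC = 23 - 16Q + 6Q^2; setting MC = AVC gives 4Q^2 - 8Q = 0, so Q = 2. min AVC = 15.
So the shutdown price is ¥15.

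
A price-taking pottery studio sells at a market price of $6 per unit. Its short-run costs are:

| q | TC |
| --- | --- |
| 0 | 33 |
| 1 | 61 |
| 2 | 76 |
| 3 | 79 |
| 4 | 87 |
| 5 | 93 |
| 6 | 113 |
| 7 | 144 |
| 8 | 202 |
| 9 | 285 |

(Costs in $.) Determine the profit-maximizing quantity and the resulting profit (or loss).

Profit at each row (π = 6q − TC): q=0: -33; q=1: -55; q=2: -64; q=3: -61; q=4: -63; q=5: -63; q=6: -77; q=7: -102; q=8: -154; q=9: -231.
Profit is highest at q = 0. Equivalently, the lowest AVC in the table is 60/5 ≈ $12 at q = 5, and P = $6 falls below it — price never covers variable cost, so the firm shuts down and loses only its fixed cost.

q = 0 (shut down); profit = -$33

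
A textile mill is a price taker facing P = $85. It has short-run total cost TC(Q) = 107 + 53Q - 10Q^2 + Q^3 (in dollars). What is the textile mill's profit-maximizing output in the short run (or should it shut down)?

From TC, MC = TC'(Q) = 53 - 20Q + 3Q^2 and AVC = VC/Q = 53 - 10Q + Q^2.
AVC hits its minimum where MC = AVC, at Q = 5, giving min AVC = 53 - 10·5 + 5^2 = $28.
P = $85 exceeds min AVC = $28, so the firm stays open.
Solving P = MC: -32 - 20Q + 3Q^2 = 0 ⇒ Q = -4/3 or 8. On the upward-sloping branch, Q* = 8.
Check: AVC at Q = 8 is $37 ≤ P, so revenue covers variable cost.
Profit = P·Q − TC = 85·8 − 403 = $277.

Produce at Q = 8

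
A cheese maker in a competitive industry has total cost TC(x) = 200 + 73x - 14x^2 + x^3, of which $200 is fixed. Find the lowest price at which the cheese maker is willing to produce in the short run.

$24 per unit

Short-run supply begins at min AVC. From VC = 73x - 14x^2 + x^3, AVC = 73 - 14x + x^2.
dAVC/dx = -14 + 2x = 0 gives x = 7. min AVC = 73 - 14·7 + 7^2 = 24.
For P < $24 the firm produces nothing.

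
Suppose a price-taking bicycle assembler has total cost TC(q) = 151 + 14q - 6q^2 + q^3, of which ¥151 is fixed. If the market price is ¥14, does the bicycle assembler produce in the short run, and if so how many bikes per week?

Produce at q = 4

Strip out fixed cost: VC = 14q - 6q^2 + q^3. Then AVC = 14 - 6q + q^2 and MC = 14 - 12q + 3q^2.
The AVC parabola has its vertex at q = 6/2 = 3, where AVC = 14 - 6·3 + 3^2 = ¥5.
Because ¥14 ≥ ¥5, revenue can cover variable cost; the firm operates.
Set P = MC: 14 = 14 - 12q + 3q^2 → -12q + 3q^2 = 0. The roots are q = 0 and q = 4; the profit-maximizing output is on the rising part of MC, so q* = 4.
Check: AVC at q = 4 is ¥6 ≤ P, so revenue covers variable cost.
Profit = P·q − TC = 14·4 − 175 = -¥119, a loss, but smaller than the ¥151 fixed cost the firm would lose by shutting down.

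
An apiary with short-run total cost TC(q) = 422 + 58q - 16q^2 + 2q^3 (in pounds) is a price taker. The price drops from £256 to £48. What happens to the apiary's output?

Output falls from 9 to 5

AVC = 58 - 16q + 2q^2, minimized at q = 4 where min AVC = £26. MC = 58 - 32q + 6q^2.
At P = £256 ≥ min AVC, set P = MC on the rising branch: q = 9.
At P = £48 ≥ min AVC, set P = MC: q = 5. The firm stays open but cuts output.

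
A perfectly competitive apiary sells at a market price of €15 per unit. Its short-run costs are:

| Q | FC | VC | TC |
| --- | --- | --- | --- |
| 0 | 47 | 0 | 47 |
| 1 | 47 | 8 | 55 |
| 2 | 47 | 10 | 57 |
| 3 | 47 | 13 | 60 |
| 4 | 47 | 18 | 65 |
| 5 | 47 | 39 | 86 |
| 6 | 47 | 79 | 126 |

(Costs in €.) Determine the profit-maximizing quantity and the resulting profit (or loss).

Q = 4; profit = -€5

Tabulate TR − TC: Q=0: -47; Q=1: -40; Q=2: -27; Q=3: -15; Q=4: -5; Q=5: -11; Q=6: -36.
Profit is maximized at Q = 4. AVC there is 18/4 = €4.50 ≤ P, so producing beats shutting down (which would give -€47).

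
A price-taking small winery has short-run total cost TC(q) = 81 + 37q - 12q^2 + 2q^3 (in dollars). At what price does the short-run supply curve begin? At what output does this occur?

$19 per unit, at q = 3

The firm shuts down when price falls below the minimum of average variable cost. AVC = VC/q = 37 - 12q + 2q^2.
dAVC/dq = -12 + 4q = 0 gives q = 3. min AVC = 37 - 12·3 + 2·3^2 = 19.
So the shutdown price is $19.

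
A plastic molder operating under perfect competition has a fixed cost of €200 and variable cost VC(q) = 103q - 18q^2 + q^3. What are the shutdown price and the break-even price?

Shutdown price = min AVC. AVC = 103 - 18q + q^2, with vertex at q = 9 and minimum €22.
ATC = 200/q + 103 - 18q + q^2. Setting dATC/dq = −200/q^2 − 18 + 2q = 0 gives q = 10 (since 2·10^3 − 18·10^2 = 200).
min ATC = 200/10 + 103 − 18·10 + 10^2 = €43. That is the break-even price.
Between these two prices the firm operates at a loss; above €43 it earns a profit.

Shutdown price = €22; break-even price = €43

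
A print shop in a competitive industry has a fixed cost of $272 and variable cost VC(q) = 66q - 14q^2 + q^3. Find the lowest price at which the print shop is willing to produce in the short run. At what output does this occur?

$17 per unit, at q = 7

The shutdown price is the minimum of AVC. VC = 66q - 14q^2 + q^3, so AVC = 66 - 14q + q^2.
At the minimum of AVC, MC = AVC. MC = 66 - 28q + 3q^2; setting MC = AVC gives 2q^2 - 14q = 0, so q = 7. min AVC = 17.
The firm shuts down for any P below $17.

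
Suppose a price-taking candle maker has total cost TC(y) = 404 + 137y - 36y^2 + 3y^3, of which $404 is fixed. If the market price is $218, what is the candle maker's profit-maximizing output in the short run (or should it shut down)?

Produce at y = 9

Variable cost is VC = 137y - 36y^2 + 3y^3, so AVC = VC/y = 137 - 36y + 3y^2 and MC = dTC/dy = 137 - 72y + 9y^2.
AVC is minimized where dAVC/dy = -36 + 6y = 0, at y = 6; min AVC = 137 - 36·6 + 3·6^2 = $29.
P = $218 exceeds min AVC = $29, so the firm stays open.
P = MC gives -81 - 72y + 9y^2 = 0, with roots -1 and 9. Take the larger (rising MC): y* = 9.
Check: AVC at y = 9 is $56 ≤ P, so revenue covers variable cost.
Profit = P·y − TC = 218·9 − 908 = $1054.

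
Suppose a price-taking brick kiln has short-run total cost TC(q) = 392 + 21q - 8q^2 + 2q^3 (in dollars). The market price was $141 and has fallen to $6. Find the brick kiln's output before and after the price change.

AVC = 21 - 8q + 2q^2, minimized at q = 2 where min AVC = $13. MC = 21 - 16q + 6q^2.
At P = $141 ≥ min AVC, set P = MC on the rising branch: q = 6.
At P = $6 < min AVC = $13, price no longer covers variable cost at any output, so the firm shuts down: q = 0.

Output falls from 6 to 0 (the firm shuts down)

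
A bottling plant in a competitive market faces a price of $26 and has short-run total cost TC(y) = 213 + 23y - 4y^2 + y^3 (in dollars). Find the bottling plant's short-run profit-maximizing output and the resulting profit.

AVC = 23 - 4y + y^2 has its minimum $19 at y = 2; price $26 clears that bar, so the firm operates.
With MC = 23 - 8y + 3y^2, P = MC on the upward-sloping part at y* = 3.
TR = 26·3 = 78. TC = 213 + 60 = 273. Profit = 78 − 273 = -$195.
That loss of $195 beats the $213 the firm would lose by shutting down; producing recovers $18 of fixed cost.

Profit = -$195 at y = 3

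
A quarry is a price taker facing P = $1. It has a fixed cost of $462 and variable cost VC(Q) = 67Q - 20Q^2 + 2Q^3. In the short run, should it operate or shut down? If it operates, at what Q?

Shut down

Variable cost is VC = 67Q - 20Q^2 + 2Q^3, so AVC = VC/Q = 67 - 20Q + 2Q^2 and MC = dTC/dQ = 67 - 40Q + 6Q^2.
The AVC parabola has its vertex at Q = 20/4 = 5, where AVC = 67 - 20·5 + 2·5^2 = $17.
Since P = $1 < min AVC = $17, price fails to cover variable cost at any output.
The firm minimizes its loss by shutting down and losing only its fixed cost of $462.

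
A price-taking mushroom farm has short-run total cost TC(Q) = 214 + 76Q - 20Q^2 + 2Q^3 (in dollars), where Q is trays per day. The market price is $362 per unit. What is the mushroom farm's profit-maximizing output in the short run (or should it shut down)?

From TC, MC = TC'(Q) = 76 - 40Q + 6Q^2 and AVC = VC/Q = 76 - 20Q + 2Q^2.
AVC is minimized where dAVC/dQ = -20 + 4Q = 0, at Q = 5; min AVC = 76 - 20·5 + 2·5^2 = $26.
Since P = $362 ≥ min AVC = $26, price covers variable cost and the firm should produce.
P = MC gives -286 - 40Q + 6Q^2 = 0, with roots -13/3 and 11. Take the larger (rising MC): Q* = 11.
Check: AVC at Q = 11 is $98 ≤ P, so revenue covers variable cost.
Profit = P·Q − TC = 362·11 − 1292 = $2690.

Produce at Q = 11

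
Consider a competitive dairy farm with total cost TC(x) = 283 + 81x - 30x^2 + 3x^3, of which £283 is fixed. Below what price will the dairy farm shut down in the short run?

£6 per unit

The firm shuts down when price falls below the minimum of average variable cost. AVC = VC/x = 81 - 30x + 3x^2.
At the minimum of AVC, MC = AVC. MC = 81 - 60x + 9x^2; setting MC = AVC gives 6x^2 - 30x = 0, so x = 5. min AVC = 6.
The firm shuts down for any P below £6.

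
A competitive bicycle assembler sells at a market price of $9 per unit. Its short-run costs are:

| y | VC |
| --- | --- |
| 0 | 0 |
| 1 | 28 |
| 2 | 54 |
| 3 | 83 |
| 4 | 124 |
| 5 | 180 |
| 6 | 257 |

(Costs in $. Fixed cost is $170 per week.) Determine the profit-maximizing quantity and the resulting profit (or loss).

y = 0 (shut down); profit = -$170

Tabulate TR − TC: y=0: -170; y=1: -189; y=2: -206; y=3: -226; y=4: -258; y=5: -305; y=6: -373.
Profit is highest at y = 0. Equivalently, the lowest AVC in the table is 54/2 ≈ $27 at y = 2, and P = $9 falls below it — price never covers variable cost, so the firm shuts down and loses only its fixed cost.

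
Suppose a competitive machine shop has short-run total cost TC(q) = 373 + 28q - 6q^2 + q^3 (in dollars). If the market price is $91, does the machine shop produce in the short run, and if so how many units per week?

Strip out fixed cost: VC = 28q - 6q^2 + q^3. Then AVC = 28 - 6q + q^2 and MC = 28 - 12q + 3q^2.
AVC is minimized where dAVC/dq = -6 + 2q = 0, at q = 3; min AVC = 28 - 6·3 + 3^2 = $19.
P = $91 exceeds min AVC = $19, so the firm stays open.
P = MC gives -63 - 12q + 3q^2 = 0, with roots -3 and 7. Take the larger (rising MC): q* = 7.
Check: AVC at q = 7 is $35 ≤ P, so revenue covers variable cost.
Profit = P·q − TC = 91·7 − 618 = $19.

Produce at q = 7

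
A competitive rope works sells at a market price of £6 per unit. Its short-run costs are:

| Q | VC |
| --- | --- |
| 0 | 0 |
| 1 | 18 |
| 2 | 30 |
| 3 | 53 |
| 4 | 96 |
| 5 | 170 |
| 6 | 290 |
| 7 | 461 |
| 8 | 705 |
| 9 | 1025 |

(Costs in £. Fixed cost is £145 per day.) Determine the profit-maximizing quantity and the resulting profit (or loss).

Compute π = P·Q − TC at each output: Q=0: -145; Q=1: -157; Q=2: -163; Q=3: -180; Q=4: -217; Q=5: -285; Q=6: -399; Q=7: -564; Q=8: -802; Q=9: -1116.
Profit is highest at Q = 0. Equivalently, the lowest AVC in the table is 30/2 ≈ £15 at Q = 2, and P = £6 falls below it — price never covers variable cost, so the firm shuts down and loses only its fixed cost.

Q = 0 (shut down); profit = -£145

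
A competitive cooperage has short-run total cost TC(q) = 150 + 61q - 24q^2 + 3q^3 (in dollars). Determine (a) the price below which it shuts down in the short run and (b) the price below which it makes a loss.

AVC = 61 - 24q + 3q^2; minimized at q = 4, giving min AVC = $13. That is the shutdown price.
ATC = 150/q + 61 - 24q + 3q^2. Setting dATC/dq = −150/q^2 − 24 + 6q = 0 gives q = 5 (since 6·5^3 − 24·5^2 = 150).
min ATC = 150/5 + 61 − 24·5 + 3·5^2 = $46. That is the break-even price.
For $13 ≤ P < $46 the firm produces at a loss; below $13 it shuts down.

Shutdown price = $13; break-even price = $46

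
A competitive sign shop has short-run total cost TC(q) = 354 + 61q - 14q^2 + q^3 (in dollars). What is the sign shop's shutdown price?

$12 per unit

Short-run supply begins at min AVC. From VC = 61q - 14q^2 + q^3, AVC = 61 - 14q + q^2.
dAVC/dq = -14 + 2q = 0 gives q = 7. min AVC = 61 - 14·7 + 7^2 = 12.
So the shutdown price is $12.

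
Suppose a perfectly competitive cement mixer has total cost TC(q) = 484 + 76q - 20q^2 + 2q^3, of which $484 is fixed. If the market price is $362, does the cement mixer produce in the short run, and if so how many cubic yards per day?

Strip out fixed cost: VC = 76q - 20q^2 + 2q^3. Then AVC = 76 - 20q + 2q^2 and MC = 76 - 40q + 6q^2.
AVC is minimized where dAVC/dq = -20 + 4q = 0, at q = 5; min AVC = 76 - 20·5 + 2·5^2 = $26.
Since P = $362 ≥ min AVC = $26, price covers variable cost and the firm should produce.
Set P = MC: 362 = 76 - 40q + 6q^2 → -286 - 40q + 6q^2 = 0. The roots are q = -13/3 and q = 11; the profit-maximizing output is on the rising part of MC, so q* = 11.
Check: AVC at q = 11 is $98 ≤ P, so revenue covers variable cost.
Profit = P·q − TC = 362·11 − 1562 = $2420.

Produce at q = 11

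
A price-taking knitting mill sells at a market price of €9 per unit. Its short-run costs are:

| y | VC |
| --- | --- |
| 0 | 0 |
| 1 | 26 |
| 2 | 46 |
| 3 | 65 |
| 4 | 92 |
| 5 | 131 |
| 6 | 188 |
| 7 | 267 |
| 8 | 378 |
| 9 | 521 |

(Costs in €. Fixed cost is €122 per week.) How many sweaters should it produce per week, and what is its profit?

Compute π = P·y − TC at each output: y=0: -122; y=1: -139; y=2: -150; y=3: -160; y=4: -178; y=5: -208; y=6: -256; y=7: -326; y=8: -428; y=9: -562.
Profit is highest at y = 0. Equivalently, the lowest AVC in the table is 65/3 ≈ €21.67 at y = 3, and P = €9 falls below it — price never covers variable cost, so the firm shuts down and loses only its fixed cost.

y = 0 (shut down); profit = -€122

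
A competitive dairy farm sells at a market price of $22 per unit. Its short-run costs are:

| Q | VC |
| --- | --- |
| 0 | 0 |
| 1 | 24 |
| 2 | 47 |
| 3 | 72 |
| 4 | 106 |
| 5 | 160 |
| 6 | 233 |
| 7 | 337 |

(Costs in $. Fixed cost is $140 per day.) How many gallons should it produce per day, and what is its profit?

Compute π = P·Q − TC at each output: Q=0: -140; Q=1: -142; Q=2: -143; Q=3: -146; Q=4: -158; Q=5: -190; Q=6: -241; Q=7: -323.
Profit is highest at Q = 0. Equivalently, the lowest AVC in the table is 47/2 ≈ $23.50 at Q = 2, and P = $22 falls below it — price never covers variable cost, so the firm shuts down and loses only its fixed cost.

Q = 0 (shut down); profit = -$140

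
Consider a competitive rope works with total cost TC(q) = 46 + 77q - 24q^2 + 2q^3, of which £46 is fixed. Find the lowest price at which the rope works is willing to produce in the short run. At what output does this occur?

The firm shuts down when price falls below the minimum of average variable cost. AVC = VC/q = 77 - 24q + 2q^2.
At the minimum of AVC, MC = AVC. MC = 77 - 48q + 6q^2; setting MC = AVC gives 4q^2 - 24q = 0, so q = 6. min AVC = 5.
For P < £5 the firm produces nothing.

£5 per unit, at q = 6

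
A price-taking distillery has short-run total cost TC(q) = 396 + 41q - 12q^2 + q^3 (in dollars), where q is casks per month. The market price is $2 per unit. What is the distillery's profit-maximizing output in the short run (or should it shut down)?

Shut down

Strip out fixed cost: VC = 41q - 12q^2 + q^3. Then AVC = 41 - 12q + q^2 and MC = 41 - 24q + 3q^2.
AVC is minimized where dAVC/dq = -12 + 2q = 0, at q = 6; min AVC = 41 - 12·6 + 6^2 = $5.
With P < min AVC ($2 < $5), every unit sold adds to the loss.
Shutting down limits the loss to fixed cost, $396.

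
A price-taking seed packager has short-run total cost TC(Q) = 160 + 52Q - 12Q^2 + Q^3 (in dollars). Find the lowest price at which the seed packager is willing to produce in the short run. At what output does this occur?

$16 per unit, at Q = 6

The shutdown price is the minimum of AVC. VC = 52Q - 12Q^2 + Q^3, so AVC = 52 - 12Q + Q^2.
dAVC/dQ = -12 + 2Q = 0 gives Q = 6. min AVC = 52 - 12·6 + 6^2 = 16.
For P < $16 the firm produces nothing.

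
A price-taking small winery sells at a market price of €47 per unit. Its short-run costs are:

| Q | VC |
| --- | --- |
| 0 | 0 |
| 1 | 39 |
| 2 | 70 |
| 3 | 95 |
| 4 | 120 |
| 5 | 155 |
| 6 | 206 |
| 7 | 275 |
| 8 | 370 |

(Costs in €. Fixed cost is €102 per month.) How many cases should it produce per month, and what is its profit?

Compute π = P·Q − TC at each output: Q=0: -102; Q=1: -94; Q=2: -78; Q=3: -56; Q=4: -34; Q=5: -22; Q=6: -26; Q=7: -48; Q=8: -96.
Profit is maximized at Q = 5. AVC there is 155/5 = €31 ≤ P, so producing beats shutting down (which would give -€102).

Q = 5; profit = -€22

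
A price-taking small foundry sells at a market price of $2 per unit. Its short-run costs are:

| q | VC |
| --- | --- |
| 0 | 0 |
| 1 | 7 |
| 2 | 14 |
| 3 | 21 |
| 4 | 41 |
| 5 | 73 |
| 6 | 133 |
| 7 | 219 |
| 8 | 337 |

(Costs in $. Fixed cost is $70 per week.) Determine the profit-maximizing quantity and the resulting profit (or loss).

Compute π = P·q − TC at each output: q=0: -70; q=1: -75; q=2: -80; q=3: -85; q=4: -103; q=5: -133; q=6: -191; q=7: -275; q=8: -391.
Profit is highest at q = 0. Equivalently, the lowest AVC in the table is 7/1 ≈ $7 at q = 1, and P = $2 falls below it — price never covers variable cost, so the firm shuts down and loses only its fixed cost.

q = 0 (shut down); profit = -$70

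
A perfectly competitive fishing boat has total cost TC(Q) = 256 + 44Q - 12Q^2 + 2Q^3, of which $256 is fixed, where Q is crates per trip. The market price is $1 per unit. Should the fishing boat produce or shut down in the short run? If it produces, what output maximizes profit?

Shut down

Variable cost is VC = 44Q - 12Q^2 + 2Q^3, so AVC = VC/Q = 44 - 12Q + 2Q^2 and MC = dTC/dQ = 44 - 24Q + 6Q^2.
The AVC parabola has its vertex at Q = 12/4 = 3, where AVC = 44 - 12·3 + 2·3^2 = $26.
With P < min AVC ($1 < $26), every unit sold adds to the loss.
Shutting down limits the loss to fixed cost, $256.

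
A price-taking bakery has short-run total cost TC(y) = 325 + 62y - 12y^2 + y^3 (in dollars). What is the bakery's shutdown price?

The firm shuts down when price falls below the minimum of average variable cost. AVC = VC/y = 62 - 12y + y^2.
dAVC/dy = -12 + 2y = 0 gives y = 6. min AVC = 62 - 12·6 + 6^2 = 26.
The firm shuts down for any P below $26.

$26 per unit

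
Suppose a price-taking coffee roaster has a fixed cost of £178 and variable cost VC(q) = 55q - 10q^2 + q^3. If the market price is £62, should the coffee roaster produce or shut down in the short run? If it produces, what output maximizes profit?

From TC, MC = TC'(q) = 55 - 20q + 3q^2 and AVC = VC/q = 55 - 10q + q^2.
The AVC parabola has its vertex at q = 10/2 = 5, where AVC = 55 - 10·5 + 5^2 = £30.
Because £62 ≥ £30, revenue can cover variable cost; the firm operates.
Set P = MC: 62 = 55 - 20q + 3q^2 → -7 - 20q + 3q^2 = 0. The roots are q = -1/3 and q = 7; the profit-maximizing output is on the rising part of MC, so q* = 7.
Check: AVC at q = 7 is £34 ≤ P, so revenue covers variable cost.
Profit = P·q − TC = 62·7 − 416 = £18.

Produce at q = 7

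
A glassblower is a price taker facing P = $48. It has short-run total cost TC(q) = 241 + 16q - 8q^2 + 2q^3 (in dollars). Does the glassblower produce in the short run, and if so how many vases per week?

Produce at q = 4

Variable cost is VC = 16q - 8q^2 + 2q^3, so AVC = VC/q = 16 - 8q + 2q^2 and MC = dTC/dq = 16 - 16q + 6q^2.
AVC is minimized where dAVC/dq = -8 + 4q = 0, at q = 2; min AVC = 16 - 8·2 + 2·2^2 = $8.
Because $48 ≥ $8, revenue can cover variable cost; the firm operates.
Solving P = MC: -32 - 16q + 6q^2 = 0 ⇒ q = -4/3 or 4. On the upward-sloping branch, q* = 4.
Check: AVC at q = 4 is $16 ≤ P, so revenue covers variable cost.
Profit = P·q − TC = 48·4 − 305 = -$113, a loss, but smaller than the $241 fixed cost the firm would lose by shutting down.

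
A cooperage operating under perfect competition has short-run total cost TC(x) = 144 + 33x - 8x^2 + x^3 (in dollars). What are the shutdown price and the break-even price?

Shutdown price = $17; break-even price = $45

AVC = 33 - 8x + x^2; minimized at x = 4, giving min AVC = $17. That is the shutdown price.
ATC = 144/x + 33 - 8x + x^2. Setting dATC/dx = −144/x^2 − 8 + 2x = 0 gives x = 6 (since 2·6^3 − 8·6^2 = 144).
min ATC = 144/6 + 33 − 8·6 + 6^2 = $45. That is the break-even price.
For $17 ≤ P < $45 the firm produces at a loss; below $17 it shuts down.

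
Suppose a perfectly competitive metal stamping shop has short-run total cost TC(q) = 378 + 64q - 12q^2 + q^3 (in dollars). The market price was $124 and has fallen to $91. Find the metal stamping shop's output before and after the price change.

Output falls from 10 to 9

AVC = 64 - 12q + q^2, minimized at q = 6 where min AVC = $28. MC = 64 - 24q + 3q^2.
With P = $124 above the shutdown price, P = MC gives q = 10.
At P = $91 ≥ min AVC, set P = MC: q = 9. The firm stays open but cuts output.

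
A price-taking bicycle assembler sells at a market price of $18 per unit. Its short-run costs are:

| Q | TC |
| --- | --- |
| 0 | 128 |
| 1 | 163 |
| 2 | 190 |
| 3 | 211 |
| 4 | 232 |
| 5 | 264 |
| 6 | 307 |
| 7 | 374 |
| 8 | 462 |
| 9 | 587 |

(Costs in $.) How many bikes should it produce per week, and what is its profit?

Q = 0 (shut down); profit = -$128

Tabulate TR − TC: Q=0: -128; Q=1: -145; Q=2: -154; Q=3: -157; Q=4: -160; Q=5: -174; Q=6: -199; Q=7: -248; Q=8: -318; Q=9: -425.
Profit is highest at Q = 0. Equivalently, the lowest AVC in the table is 104/4 ≈ $26 at Q = 4, and P = $18 falls below it — price never covers variable cost, so the firm shuts down and loses only its fixed cost.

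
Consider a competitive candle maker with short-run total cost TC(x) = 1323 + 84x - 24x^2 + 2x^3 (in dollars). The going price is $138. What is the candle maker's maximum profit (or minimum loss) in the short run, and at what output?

Profit = -$351 at x = 9

AVC = 84 - 24x + 2x^2 has its minimum $12 at x = 6; price $138 clears that bar, so the firm operates.
MC = 84 - 48x + 6x^2. Setting P = MC and taking the root on the rising branch gives x* = 9.
TR = 138·9 = 1242. TC = 1323 + 270 = 1593. Profit = 1242 − 1593 = -$351.
By producing, the firm covers all variable cost plus $972 of fixed cost; shutting down would lose the full $1323.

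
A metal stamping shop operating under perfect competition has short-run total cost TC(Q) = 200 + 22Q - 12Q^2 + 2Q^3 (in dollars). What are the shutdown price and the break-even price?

AVC = 22 - 12Q + 2Q^2; minimized at Q = 3, giving min AVC = $4. That is the shutdown price.
ATC = 200/Q + 22 - 12Q + 2Q^2. Setting dATC/dQ = −200/Q^2 − 12 + 4Q = 0 gives Q = 5 (since 4·5^3 − 12·5^2 = 200).
min ATC = 200/5 + 22 − 12·5 + 2·5^2 = $52. That is the break-even price.
Between these two prices the firm operates at a loss; above $52 it earns a profit.

Shutdown price = $4; break-even price = $52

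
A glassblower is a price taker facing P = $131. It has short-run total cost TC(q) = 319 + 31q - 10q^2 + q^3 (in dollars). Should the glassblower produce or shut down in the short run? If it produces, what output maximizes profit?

Variable cost is VC = 31q - 10q^2 + q^3, so AVC = VC/q = 31 - 10q + q^2 and MC = dTC/dq = 31 - 20q + 3q^2.
AVC is minimized where dAVC/dq = -10 + 2q = 0, at q = 5; min AVC = 31 - 10·5 + 5^2 = $6.
Because $131 ≥ $6, revenue can cover variable cost; the firm operates.
Set P = MC: 131 = 31 - 20q + 3q^2 → -100 - 20q + 3q^2 = 0. The roots are q = -10/3 and q = 10; the profit-maximizing output is on the rising part of MC, so q* = 10.
Check: AVC at q = 10 is $31 ≤ P, so revenue covers variable cost.
Profit = P·q − TC = 131·10 − 629 = $681.

Produce at q = 10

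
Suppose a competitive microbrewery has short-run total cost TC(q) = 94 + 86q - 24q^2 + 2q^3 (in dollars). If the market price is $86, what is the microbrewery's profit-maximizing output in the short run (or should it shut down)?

Strip out fixed cost: VC = 86q - 24q^2 + 2q^3. Then AVC = 86 - 24q + 2q^2 and MC = 86 - 48q + 6q^2.
AVC hits its minimum where MC = AVC, at q = 6, giving min AVC = 86 - 24·6 + 2·6^2 = $14.
Since P = $86 ≥ min AVC = $14, price covers variable cost and the firm should produce.
P = MC gives -48q + 6q^2 = 0, with roots 0 and 8. Take the larger (rising MC): q* = 8.
Check: AVC at q = 8 is $22 ≤ P, so revenue covers variable cost.
Profit = P·q − TC = 86·8 − 270 = $418.

Produce at q = 8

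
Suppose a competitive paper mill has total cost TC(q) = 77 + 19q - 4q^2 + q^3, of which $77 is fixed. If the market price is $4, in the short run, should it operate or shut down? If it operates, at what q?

Variable cost is VC = 19q - 4q^2 + q^3, so AVC = VC/q = 19 - 4q + q^2 and MC = dTC/dq = 19 - 8q + 3q^2.
The AVC parabola has its vertex at q = 4/2 = 2, where AVC = 19 - 4·2 + 2^2 = $15.
P = $4 lies below min AVC = $15; no output level covers variable cost.
The firm minimizes its loss by shutting down and losing only its fixed cost of $77.

Shut down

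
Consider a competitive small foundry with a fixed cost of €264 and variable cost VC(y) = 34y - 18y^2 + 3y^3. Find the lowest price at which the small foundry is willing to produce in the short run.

Short-run supply begins at min AVC. From VC = 34y - 18y^2 + 3y^3, AVC = 34 - 18y + 3y^2.
dAVC/dy = -18 + 6y = 0 gives y = 3. min AVC = 34 - 18·3 + 3·3^2 = 7.
So the shutdown price is €7.

€7 per unit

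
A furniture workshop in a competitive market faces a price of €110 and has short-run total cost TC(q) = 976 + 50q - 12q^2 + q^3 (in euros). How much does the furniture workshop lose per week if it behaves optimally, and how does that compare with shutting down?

AVC = 50 - 12q + q^2; min AVC = €14 at q = 6. Since P = €110 ≥ min AVC, the firm produces.
With MC = 50 - 24q + 3q^2, P = MC on the upward-sloping part at q* = 10.
TR = 110·10 = 1100. TC = 976 + 300 = 1276. Profit = 1100 − 1276 = -€176.
By producing, the firm covers all variable cost plus €800 of fixed cost; shutting down would lose the full €976.

Profit = -€176 at q = 10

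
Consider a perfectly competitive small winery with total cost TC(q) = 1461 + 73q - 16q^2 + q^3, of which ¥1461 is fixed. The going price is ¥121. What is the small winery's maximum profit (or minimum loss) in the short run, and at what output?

Profit = -¥309 at q = 12

AVC = 73 - 16q + q^2 has its minimum ¥9 at q = 8; price ¥121 clears that bar, so the firm operates.
MC = 73 - 32q + 3q^2. Setting P = MC and taking the root on the rising branch gives q* = 12.
TR = 121·12 = 1452. TC = 1461 + 300 = 1761. Profit = 1452 − 1761 = -¥309.
By producing, the firm covers all variable cost plus ¥1152 of fixed cost; shutting down would lose the full ¥1461.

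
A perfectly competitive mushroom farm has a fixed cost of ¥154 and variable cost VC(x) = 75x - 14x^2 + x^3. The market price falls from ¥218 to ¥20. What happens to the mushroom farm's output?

Output falls from 13 to 0 (the firm shuts down)

AVC = 75 - 14x + x^2, minimized at x = 7 where min AVC = ¥26. MC = 75 - 28x + 3x^2.
With P = ¥218 above the shutdown price, P = MC gives x = 13.
At P = ¥20 < min AVC = ¥26, price no longer covers variable cost at any output, so the firm shuts down: x = 0.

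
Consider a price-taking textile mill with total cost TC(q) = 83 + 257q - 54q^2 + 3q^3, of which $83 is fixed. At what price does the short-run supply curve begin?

$14 per unit

The shutdown price is the minimum of AVC. VC = 257q - 54q^2 + 3q^3, so AVC = 257 - 54q + 3q^2.
dAVC/dq = -54 + 6q = 0 gives q = 9. min AVC = 257 - 54·9 + 3·9^2 = 14.
So the shutdown price is $14.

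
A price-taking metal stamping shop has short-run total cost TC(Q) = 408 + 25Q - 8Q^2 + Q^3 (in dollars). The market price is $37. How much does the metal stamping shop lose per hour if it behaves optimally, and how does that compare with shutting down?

Profit = -$264 at Q = 6

AVC = 25 - 8Q + Q^2; min AVC = $9 at Q = 4. Since P = $37 ≥ min AVC, the firm produces.
With MC = 25 - 16Q + 3Q^2, P = MC on the upward-sloping part at Q* = 6.
TR = 37·6 = 222. TC = 408 + 78 = 486. Profit = 222 − 486 = -$264.
Shutting down would mean losing the fixed cost of $408, so operating at a loss of $264 is better by $144.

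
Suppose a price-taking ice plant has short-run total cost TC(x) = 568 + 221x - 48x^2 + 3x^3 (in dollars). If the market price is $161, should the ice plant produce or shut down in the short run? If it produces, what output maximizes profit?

Produce at x = 10

Strip out fixed cost: VC = 221x - 48x^2 + 3x^3. Then AVC = 221 - 48x + 3x^2 and MC = 221 - 96x + 9x^2.
AVC hits its minimum where MC = AVC, at x = 8, giving min AVC = 221 - 48·8 + 3·8^2 = $29.
Because $161 ≥ $29, revenue can cover variable cost; the firm operates.
Solving P = MC: 60 - 96x + 9x^2 = 0 ⇒ x = 2/3 or 10. On the upward-sloping branch, x* = 10.
Check: AVC at x = 10 is $41 ≤ P, so revenue covers variable cost.
Profit = P·x − TC = 161·10 − 978 = $632.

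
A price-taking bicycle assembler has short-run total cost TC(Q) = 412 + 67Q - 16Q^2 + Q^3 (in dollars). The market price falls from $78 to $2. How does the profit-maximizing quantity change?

MC = 67 - 32Q + 3Q^2; the shutdown threshold is min AVC = $3 (at Q = 8).
With P = $78 above the shutdown price, P = MC gives Q = 11.
At P = $2 < min AVC = $3, price no longer covers variable cost at any output, so the firm shuts down: Q = 0.

Output falls from 11 to 0 (the firm shuts down)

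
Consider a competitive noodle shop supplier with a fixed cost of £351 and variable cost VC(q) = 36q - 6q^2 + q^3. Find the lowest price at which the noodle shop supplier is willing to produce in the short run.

£27 per unit

Short-run supply begins at min AVC. From VC = 36q - 6q^2 + q^3, AVC = 36 - 6q + q^2.
dAVC/dq = -6 + 2q = 0 gives q = 3. min AVC = 36 - 6·3 + 3^2 = 27.
So the shutdown price is £27.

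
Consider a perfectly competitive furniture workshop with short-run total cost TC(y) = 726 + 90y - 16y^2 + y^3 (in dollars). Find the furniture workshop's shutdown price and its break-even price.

Shutdown price = $26; break-even price = $101

AVC = 90 - 16y + y^2; minimized at y = 8, giving min AVC = $26. That is the shutdown price.
ATC = 726/y + 90 - 16y + y^2. Setting dATC/dy = −726/y^2 − 16 + 2y = 0 gives y = 11 (since 2·11^3 − 16·11^2 = 726).
min ATC = 726/11 + 90 − 16·11 + 11^2 = $101. That is the break-even price.
For $26 ≤ P < $101 the firm produces at a loss; below $26 it shuts down.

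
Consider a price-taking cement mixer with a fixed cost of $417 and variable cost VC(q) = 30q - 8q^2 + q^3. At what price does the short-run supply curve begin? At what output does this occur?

The firm shuts down when price falls below the minimum of average variable cost. AVC = VC/q = 30 - 8q + q^2.
At the minimum of AVC, MC = AVC. MC = 30 - 16q + 3q^2; setting MC = AVC gives 2q^2 - 8q = 0, so q = 4. min AVC = 14.
The firm shuts down for any P below $14.

$14 per unit, at q = 4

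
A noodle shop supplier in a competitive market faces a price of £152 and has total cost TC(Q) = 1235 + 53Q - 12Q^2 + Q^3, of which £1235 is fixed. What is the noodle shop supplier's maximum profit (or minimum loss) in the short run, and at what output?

Profit = -£25 at Q = 11

AVC = 53 - 12Q + Q^2 has its minimum £17 at Q = 6; price £152 clears that bar, so the firm operates.
With MC = 53 - 24Q + 3Q^2, P = MC on the upward-sloping part at Q* = 11.
TR = 152·11 = 1672. TC = 1235 + 462 = 1697. Profit = 1672 − 1697 = -£25.
By producing, the firm covers all variable cost plus £1210 of fixed cost; shutting down would lose the full £1235.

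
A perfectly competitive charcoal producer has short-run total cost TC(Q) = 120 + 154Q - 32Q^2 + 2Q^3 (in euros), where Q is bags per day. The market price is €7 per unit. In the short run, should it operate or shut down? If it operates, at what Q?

From TC, MC = TC'(Q) = 154 - 64Q + 6Q^2 and AVC = VC/Q = 154 - 32Q + 2Q^2.
The AVC parabola has its vertex at Q = 32/4 = 8, where AVC = 154 - 32·8 + 2·8^2 = €26.
P = €7 lies below min AVC = €26; no output level covers variable cost.
The firm minimizes its loss by shutting down and losing only its fixed cost of €120.

Shut down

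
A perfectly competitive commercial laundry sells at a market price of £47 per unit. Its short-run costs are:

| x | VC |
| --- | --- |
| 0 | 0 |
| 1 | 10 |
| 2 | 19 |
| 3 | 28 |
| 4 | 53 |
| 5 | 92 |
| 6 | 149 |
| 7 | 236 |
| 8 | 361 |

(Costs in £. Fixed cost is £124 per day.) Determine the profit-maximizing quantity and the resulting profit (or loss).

x = 5; profit = £19

Compute π = P·x − TC at each output: x=0: -124; x=1: -87; x=2: -49; x=3: -11; x=4: 11; x=5: 19; x=6: 9; x=7: -31; x=8: -109.
Profit is maximized at x = 5. AVC there is 92/5 = £18.40 ≤ P, so producing beats shutting down (which would give -£124).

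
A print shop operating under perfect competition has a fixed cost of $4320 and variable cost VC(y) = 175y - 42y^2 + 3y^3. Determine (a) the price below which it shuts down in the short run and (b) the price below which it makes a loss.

Shutdown price = $28; break-even price = $463

AVC = 175 - 42y + 3y^2; minimized at y = 7, giving min AVC = $28. That is the shutdown price.
ATC = 4320/y + 175 - 42y + 3y^2. Setting dATC/dy = −4320/y^2 − 42 + 6y = 0 gives y = 12 (since 6·12^3 − 42·12^2 = 4320).
min ATC = 4320/12 + 175 − 42·12 + 3·12^2 = $463. That is the break-even price.
Between these two prices the firm operates at a loss; above $463 it earns a profit.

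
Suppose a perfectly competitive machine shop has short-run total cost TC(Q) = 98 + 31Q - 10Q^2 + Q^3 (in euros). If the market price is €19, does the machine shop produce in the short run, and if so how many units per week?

Strip out fixed cost: VC = 31Q - 10Q^2 + Q^3. Then AVC = 31 - 10Q + Q^2 and MC = 31 - 20Q + 3Q^2.
AVC hits its minimum where MC = AVC, at Q = 5, giving min AVC = 31 - 10·5 + 5^2 = €6.
P = €19 exceeds min AVC = €6, so the firm stays open.
Solving P = MC: 12 - 20Q + 3Q^2 = 0 ⇒ Q = 2/3 or 6. On the upward-sloping branch, Q* = 6.
Check: AVC at Q = 6 is €7 ≤ P, so revenue covers variable cost.
Profit = P·Q − TC = 19·6 − 140 = -€26, a loss, but smaller than the €98 fixed cost the firm would lose by shutting down.

Produce at Q = 6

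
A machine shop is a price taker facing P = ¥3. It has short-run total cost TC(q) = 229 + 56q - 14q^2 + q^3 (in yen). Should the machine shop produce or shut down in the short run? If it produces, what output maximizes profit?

Variable cost is VC = 56q - 14q^2 + q^3, so AVC = VC/q = 56 - 14q + q^2 and MC = dTC/dq = 56 - 28q + 3q^2.
AVC hits its minimum where MC = AVC, at q = 7, giving min AVC = 56 - 14·7 + 7^2 = ¥7.
P = ¥3 lies below min AVC = ¥7; no output level covers variable cost.
The firm minimizes its loss by shutting down and losing only its fixed cost of ¥229.

Shut down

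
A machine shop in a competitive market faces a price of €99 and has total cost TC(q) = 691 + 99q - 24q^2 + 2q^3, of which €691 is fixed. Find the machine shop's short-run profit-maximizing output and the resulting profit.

Profit = -€179 at q = 8

AVC = 99 - 24q + 2q^2 has its minimum €27 at q = 6; price €99 clears that bar, so the firm operates.
With MC = 99 - 48q + 6q^2, P = MC on the upward-sloping part at q* = 8.
TR = 99·8 = 792. TC = 691 + 280 = 971. Profit = 792 − 971 = -€179.
Shutting down would mean losing the fixed cost of €691, so operating at a loss of €179 is better by €512.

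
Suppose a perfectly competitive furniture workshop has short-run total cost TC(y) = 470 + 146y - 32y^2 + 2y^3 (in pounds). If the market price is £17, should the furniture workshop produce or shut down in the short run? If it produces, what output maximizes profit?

From TC, MC = TC'(y) = 146 - 64y + 6y^2 and AVC = VC/y = 146 - 32y + 2y^2.
AVC hits its minimum where MC = AVC, at y = 8, giving min AVC = 146 - 32·8 + 2·8^2 = £18.
With P < min AVC (£17 < £18), every unit sold adds to the loss.
Shutting down limits the loss to fixed cost, £470.

Shut down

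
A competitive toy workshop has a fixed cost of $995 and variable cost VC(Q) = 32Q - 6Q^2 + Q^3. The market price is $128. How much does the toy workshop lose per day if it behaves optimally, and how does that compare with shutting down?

AVC = 32 - 6Q + Q^2 has its minimum $23 at Q = 3; price $128 clears that bar, so the firm operates.
With MC = 32 - 12Q + 3Q^2, P = MC on the upward-sloping part at Q* = 8.
TR = 128·8 = 1024. TC = 995 + 384 = 1379. Profit = 1024 − 1379 = -$355.
By producing, the firm covers all variable cost plus $640 of fixed cost; shutting down would lose the full $995.

Profit = -$355 at Q = 8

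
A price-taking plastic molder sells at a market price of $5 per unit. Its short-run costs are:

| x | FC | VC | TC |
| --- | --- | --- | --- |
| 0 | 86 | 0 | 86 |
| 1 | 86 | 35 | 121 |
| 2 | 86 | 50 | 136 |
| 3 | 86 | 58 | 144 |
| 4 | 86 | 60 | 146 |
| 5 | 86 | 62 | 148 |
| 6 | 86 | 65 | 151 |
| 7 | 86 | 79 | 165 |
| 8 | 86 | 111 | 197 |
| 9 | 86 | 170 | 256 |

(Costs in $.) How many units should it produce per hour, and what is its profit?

Profit at each row (π = 5x − TC): x=0: -86; x=1: -116; x=2: -126; x=3: -129; x=4: -126; x=5: -123; x=6: -121; x=7: -130; x=8: -157; x=9: -211.
Profit is highest at x = 0. Equivalently, the lowest AVC in the table is 65/6 ≈ $10.83 at x = 6, and P = $5 falls below it — price never covers variable cost, so the firm shuts down and loses only its fixed cost.

x = 0 (shut down); profit = -$86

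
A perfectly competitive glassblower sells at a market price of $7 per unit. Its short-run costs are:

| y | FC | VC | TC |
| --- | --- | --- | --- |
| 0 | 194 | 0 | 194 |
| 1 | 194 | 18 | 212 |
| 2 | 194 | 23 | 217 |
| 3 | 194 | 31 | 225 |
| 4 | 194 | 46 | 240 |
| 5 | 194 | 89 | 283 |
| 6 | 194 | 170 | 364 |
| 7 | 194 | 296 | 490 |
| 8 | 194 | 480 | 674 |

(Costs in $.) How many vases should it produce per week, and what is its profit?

y = 0 (shut down); profit = -$194

Compute π = P·y − TC at each output: y=0: -194; y=1: -205; y=2: -203; y=3: -204; y=4: -212; y=5: -248; y=6: -322; y=7: -441; y=8: -618.
Profit is highest at y = 0. Equivalently, the lowest AVC in the table is 31/3 ≈ $10.33 at y = 3, and P = $7 falls below it — price never covers variable cost, so the firm shuts down and loses only its fixed cost.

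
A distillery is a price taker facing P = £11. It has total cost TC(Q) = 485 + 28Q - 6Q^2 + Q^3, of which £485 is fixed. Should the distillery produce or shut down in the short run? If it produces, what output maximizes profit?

Variable cost is VC = 28Q - 6Q^2 + Q^3, so AVC = VC/Q = 28 - 6Q + Q^2 and MC = dTC/dQ = 28 - 12Q + 3Q^2.
The AVC parabola has its vertex at Q = 6/2 = 3, where AVC = 28 - 6·3 + 3^2 = £19.
P = £11 lies below min AVC = £19; no output level covers variable cost.
Shutting down limits the loss to fixed cost, £485.

Shut down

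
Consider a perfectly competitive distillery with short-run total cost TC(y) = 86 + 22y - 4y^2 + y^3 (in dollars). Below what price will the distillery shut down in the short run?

$18 per unit

Short-run supply begins at min AVC. From VC = 22y - 4y^2 + y^3, AVC = 22 - 4y + y^2.
dAVC/dy = -4 + 2y = 0 gives y = 2. min AVC = 22 - 4·2 + 2^2 = 18.
For P < $18 the firm produces nothing.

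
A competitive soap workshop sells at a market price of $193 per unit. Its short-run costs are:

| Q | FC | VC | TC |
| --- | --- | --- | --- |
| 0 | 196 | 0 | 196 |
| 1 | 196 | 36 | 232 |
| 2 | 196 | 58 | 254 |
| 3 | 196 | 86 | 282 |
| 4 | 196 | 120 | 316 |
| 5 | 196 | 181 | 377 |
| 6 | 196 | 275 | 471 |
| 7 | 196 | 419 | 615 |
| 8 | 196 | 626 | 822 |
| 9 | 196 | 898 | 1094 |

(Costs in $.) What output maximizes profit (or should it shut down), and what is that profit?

Q = 7; profit = $736

Profit at each row (π = 193Q − TC): Q=0: -196; Q=1: -39; Q=2: 132; Q=3: 297; Q=4: 456; Q=5: 588; Q=6: 687; Q=7: 736; Q=8: 722; Q=9: 643.
Profit is maximized at Q = 7. AVC there is 419/7 = $59.86 ≤ P, so producing beats shutting down (which would give -$196).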